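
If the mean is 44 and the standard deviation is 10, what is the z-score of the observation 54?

1

Step 1: Recall the z-score formula: z = (x - mu) / sigma
Step 2: Substitute values: z = (54 - 44) / 10
Step 3: z = 10 / 10 = 1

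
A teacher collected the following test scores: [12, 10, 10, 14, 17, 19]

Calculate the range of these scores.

9

Step 1: Identify the maximum value: max = 19
Step 2: Identify the minimum value: min = 10
Step 3: Range = max - min = 19 - 10 = 9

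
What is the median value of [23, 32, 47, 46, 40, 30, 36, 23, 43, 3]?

34

Step 1: Sort the data in ascending order: [3, 23, 23, 30, 32, 36, 40, 43, 46, 47]
Step 2: The number of values is n = 10.
Step 3: Since n is even, the median is the average of positions 5 and 6:
  Median = (32 + 36) / 2 = 34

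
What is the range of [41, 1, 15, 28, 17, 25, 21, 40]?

40

Step 1: Identify the maximum value: max = 41
Step 2: Identify the minimum value: min = 1
Step 3: Range = max - min = 41 - 1 = 40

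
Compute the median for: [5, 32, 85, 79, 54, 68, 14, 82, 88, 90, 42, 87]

73.5

Step 1: Sort the data in ascending order: [5, 14, 32, 42, 54, 68, 79, 82, 85, 87, 88, 90]
Step 2: The number of values is n = 12.
Step 3: Since n is even, the median is the average of positions 6 and 7:
  Median = (68 + 79) / 2 = 73.5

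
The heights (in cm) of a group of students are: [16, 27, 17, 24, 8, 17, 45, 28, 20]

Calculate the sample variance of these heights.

109.7778

Step 1: Compute the mean: (16 + 27 + 17 + 24 + 8 + 17 + 45 + 28 + 20) / 9 = 22.4444
Step 2: Compute squared deviations from the mean:
  (16 - 22.4444)^2 = 41.5309
  (27 - 22.4444)^2 = 20.7531
  (17 - 22.4444)^2 = 29.642
  (24 - 22.4444)^2 = 2.4198
  (8 - 22.4444)^2 = 208.642
  (17 - 22.4444)^2 = 29.642
  (45 - 22.4444)^2 = 508.7531
  (28 - 22.4444)^2 = 30.8642
  (20 - 22.4444)^2 = 5.9753
Step 3: Sum of squared deviations = 878.2222
Step 4: Sample variance = 878.2222 / 8 = 109.7778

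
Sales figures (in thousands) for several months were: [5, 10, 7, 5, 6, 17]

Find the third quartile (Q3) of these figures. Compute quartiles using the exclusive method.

11.75

Step 1: Sort the data: [5, 5, 6, 7, 10, 17]
Step 2: n = 6
Step 3: Using the exclusive quartile method:
  Q1 = 5
  Q2 (median) = 6.5
  Q3 = 11.75
  IQR = Q3 - Q1 = 11.75 - 5 = 6.75
Step 4: Q3 = 11.75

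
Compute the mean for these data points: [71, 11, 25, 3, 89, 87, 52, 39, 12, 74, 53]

46.9091

Step 1: Sum all values: 71 + 11 + 25 + 3 + 89 + 87 + 52 + 39 + 12 + 74 + 53 = 516
Step 2: Count the number of values: n = 11
Step 3: Mean = sum / n = 516 / 11 = 46.9091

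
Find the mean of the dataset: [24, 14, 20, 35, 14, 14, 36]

22.4286

Step 1: Sum all values: 24 + 14 + 20 + 35 + 14 + 14 + 36 = 157
Step 2: Count the number of values: n = 7
Step 3: Mean = sum / n = 157 / 7 = 22.4286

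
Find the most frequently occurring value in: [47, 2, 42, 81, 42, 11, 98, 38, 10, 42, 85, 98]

42

Step 1: Count the frequency of each value:
  2: appears 1 time(s)
  10: appears 1 time(s)
  11: appears 1 time(s)
  38: appears 1 time(s)
  42: appears 3 time(s)
  47: appears 1 time(s)
  81: appears 1 time(s)
  85: appears 1 time(s)
  98: appears 2 time(s)
Step 2: The value 42 appears most frequently (3 times).
Step 3: Mode = 42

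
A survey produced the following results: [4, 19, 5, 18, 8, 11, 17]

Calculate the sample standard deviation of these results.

6.317

Step 1: Compute the mean: 11.7143
Step 2: Sum of squared deviations from the mean: 239.4286
Step 3: Sample variance = 239.4286 / 6 = 39.9048
Step 4: Standard deviation = sqrt(39.9048) = 6.317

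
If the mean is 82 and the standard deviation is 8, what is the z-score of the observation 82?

0

Step 1: Recall the z-score formula: z = (x - mu) / sigma
Step 2: Substitute values: z = (82 - 82) / 8
Step 3: z = 0 / 8 = 0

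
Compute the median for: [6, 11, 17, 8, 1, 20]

9.5

Step 1: Sort the data in ascending order: [1, 6, 8, 11, 17, 20]
Step 2: The number of values is n = 6.
Step 3: Since n is even, the median is the average of positions 3 and 4:
  Median = (8 + 11) / 2 = 9.5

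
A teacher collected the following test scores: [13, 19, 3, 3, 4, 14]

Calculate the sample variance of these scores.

47.4667

Step 1: Compute the mean: (13 + 19 + 3 + 3 + 4 + 14) / 6 = 9.3333
Step 2: Compute squared deviations from the mean:
  (13 - 9.3333)^2 = 13.4444
  (19 - 9.3333)^2 = 93.4444
  (3 - 9.3333)^2 = 40.1111
  (3 - 9.3333)^2 = 40.1111
  (4 - 9.3333)^2 = 28.4444
  (14 - 9.3333)^2 = 21.7778
Step 3: Sum of squared deviations = 237.3333
Step 4: Sample variance = 237.3333 / 5 = 47.4667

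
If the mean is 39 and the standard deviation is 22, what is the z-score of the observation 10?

-1.3182

Step 1: Recall the z-score formula: z = (x - mu) / sigma
Step 2: Substitute values: z = (10 - 39) / 22
Step 3: z = -29 / 22 = -1.3182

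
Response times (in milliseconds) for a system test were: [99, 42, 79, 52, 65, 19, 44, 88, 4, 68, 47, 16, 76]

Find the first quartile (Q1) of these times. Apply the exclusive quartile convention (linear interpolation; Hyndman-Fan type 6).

30.5

Step 1: Sort the data: [4, 16, 19, 42, 44, 47, 52, 65, 68, 76, 79, 88, 99]
Step 2: n = 13
Step 3: Using the exclusive quartile method:
  Q1 = 30.5
  Q2 (median) = 52
  Q3 = 77.5
  IQR = Q3 - Q1 = 77.5 - 30.5 = 47
Step 4: Q1 = 30.5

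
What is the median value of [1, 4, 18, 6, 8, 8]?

7

Step 1: Sort the data in ascending order: [1, 4, 6, 8, 8, 18]
Step 2: The number of values is n = 6.
Step 3: Since n is even, the median is the average of positions 3 and 4:
  Median = (6 + 8) / 2 = 7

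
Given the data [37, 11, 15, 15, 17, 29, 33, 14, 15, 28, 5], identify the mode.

15

Step 1: Count the frequency of each value:
  5: appears 1 time(s)
  11: appears 1 time(s)
  14: appears 1 time(s)
  15: appears 3 time(s)
  17: appears 1 time(s)
  28: appears 1 time(s)
  29: appears 1 time(s)
  33: appears 1 time(s)
  37: appears 1 time(s)
Step 2: The value 15 appears most frequently (3 times).
Step 3: Mode = 15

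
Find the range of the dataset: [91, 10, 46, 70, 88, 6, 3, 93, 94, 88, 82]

91

Step 1: Identify the maximum value: max = 94
Step 2: Identify the minimum value: min = 3
Step 3: Range = max - min = 94 - 3 = 91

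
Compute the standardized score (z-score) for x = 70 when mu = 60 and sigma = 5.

2

Step 1: Recall the z-score formula: z = (x - mu) / sigma
Step 2: Substitute values: z = (70 - 60) / 5
Step 3: z = 10 / 5 = 2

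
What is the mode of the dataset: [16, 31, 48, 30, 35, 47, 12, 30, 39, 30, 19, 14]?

30

Step 1: Count the frequency of each value:
  12: appears 1 time(s)
  14: appears 1 time(s)
  16: appears 1 time(s)
  19: appears 1 time(s)
  30: appears 3 time(s)
  31: appears 1 time(s)
  35: appears 1 time(s)
  39: appears 1 time(s)
  47: appears 1 time(s)
  48: appears 1 time(s)
Step 2: The value 30 appears most frequently (3 times).
Step 3: Mode = 30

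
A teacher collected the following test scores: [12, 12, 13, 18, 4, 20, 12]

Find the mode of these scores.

12

Step 1: Count the frequency of each value:
  4: appears 1 time(s)
  12: appears 3 time(s)
  13: appears 1 time(s)
  18: appears 1 time(s)
  20: appears 1 time(s)
Step 2: The value 12 appears most frequently (3 times).
Step 3: Mode = 12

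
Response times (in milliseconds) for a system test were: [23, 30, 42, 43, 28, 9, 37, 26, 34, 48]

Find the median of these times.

32

Step 1: Sort the data in ascending order: [9, 23, 26, 28, 30, 34, 37, 42, 43, 48]
Step 2: The number of values is n = 10.
Step 3: Since n is even, the median is the average of positions 5 and 6:
  Median = (30 + 34) / 2 = 32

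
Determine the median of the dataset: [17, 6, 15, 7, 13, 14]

13.5

Step 1: Sort the data in ascending order: [6, 7, 13, 14, 15, 17]
Step 2: The number of values is n = 6.
Step 3: Since n is even, the median is the average of positions 3 and 4:
  Median = (13 + 14) / 2 = 13.5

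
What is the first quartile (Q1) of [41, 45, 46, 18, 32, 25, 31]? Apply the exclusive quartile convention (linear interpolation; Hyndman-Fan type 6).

25

Step 1: Sort the data: [18, 25, 31, 32, 41, 45, 46]
Step 2: n = 7
Step 3: Using the exclusive quartile method:
  Q1 = 25
  Q2 (median) = 32
  Q3 = 45
  IQR = Q3 - Q1 = 45 - 25 = 20
Step 4: Q1 = 25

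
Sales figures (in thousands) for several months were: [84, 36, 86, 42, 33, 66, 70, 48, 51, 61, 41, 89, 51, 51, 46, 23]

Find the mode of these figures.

51

Step 1: Count the frequency of each value:
  23: appears 1 time(s)
  33: appears 1 time(s)
  36: appears 1 time(s)
  41: appears 1 time(s)
  42: appears 1 time(s)
  46: appears 1 time(s)
  48: appears 1 time(s)
  51: appears 3 time(s)
  61: appears 1 time(s)
  66: appears 1 time(s)
  70: appears 1 time(s)
  84: appears 1 time(s)
  86: appears 1 time(s)
  89: appears 1 time(s)
Step 2: The value 51 appears most frequently (3 times).
Step 3: Mode = 51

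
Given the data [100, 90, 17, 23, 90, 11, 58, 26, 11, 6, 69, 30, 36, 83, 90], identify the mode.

90

Step 1: Count the frequency of each value:
  6: appears 1 time(s)
  11: appears 2 time(s)
  17: appears 1 time(s)
  23: appears 1 time(s)
  26: appears 1 time(s)
  30: appears 1 time(s)
  36: appears 1 time(s)
  58: appears 1 time(s)
  69: appears 1 time(s)
  83: appears 1 time(s)
  90: appears 3 time(s)
  100: appears 1 time(s)
Step 2: The value 90 appears most frequently (3 times).
Step 3: Mode = 90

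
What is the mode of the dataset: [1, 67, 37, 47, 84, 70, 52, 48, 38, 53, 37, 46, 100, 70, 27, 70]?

70

Step 1: Count the frequency of each value:
  1: appears 1 time(s)
  27: appears 1 time(s)
  37: appears 2 time(s)
  38: appears 1 time(s)
  46: appears 1 time(s)
  47: appears 1 time(s)
  48: appears 1 time(s)
  52: appears 1 time(s)
  53: appears 1 time(s)
  67: appears 1 time(s)
  70: appears 3 time(s)
  84: appears 1 time(s)
  100: appears 1 time(s)
Step 2: The value 70 appears most frequently (3 times).
Step 3: Mode = 70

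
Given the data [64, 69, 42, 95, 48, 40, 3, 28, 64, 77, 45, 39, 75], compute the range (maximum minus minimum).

92

Step 1: Identify the maximum value: max = 95
Step 2: Identify the minimum value: min = 3
Step 3: Range = max - min = 95 - 3 = 92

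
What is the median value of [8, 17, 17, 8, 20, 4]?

12.5

Step 1: Sort the data in ascending order: [4, 8, 8, 17, 17, 20]
Step 2: The number of values is n = 6.
Step 3: Since n is even, the median is the average of positions 3 and 4:
  Median = (8 + 17) / 2 = 12.5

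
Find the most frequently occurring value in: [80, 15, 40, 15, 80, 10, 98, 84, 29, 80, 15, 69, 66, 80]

80

Step 1: Count the frequency of each value:
  10: appears 1 time(s)
  15: appears 3 time(s)
  29: appears 1 time(s)
  40: appears 1 time(s)
  66: appears 1 time(s)
  69: appears 1 time(s)
  80: appears 4 time(s)
  84: appears 1 time(s)
  98: appears 1 time(s)
Step 2: The value 80 appears most frequently (4 times).
Step 3: Mode = 80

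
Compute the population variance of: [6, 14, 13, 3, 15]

22.96

Step 1: Compute the mean: (6 + 14 + 13 + 3 + 15) / 5 = 10.2
Step 2: Compute squared deviations from the mean:
  (6 - 10.2)^2 = 17.64
  (14 - 10.2)^2 = 14.44
  (13 - 10.2)^2 = 7.84
  (3 - 10.2)^2 = 51.84
  (15 - 10.2)^2 = 23.04
Step 3: Sum of squared deviations = 114.8
Step 4: Population variance = 114.8 / 5 = 22.96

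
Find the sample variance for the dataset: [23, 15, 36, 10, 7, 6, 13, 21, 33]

118.1944

Step 1: Compute the mean: (23 + 15 + 36 + 10 + 7 + 6 + 13 + 21 + 33) / 9 = 18.2222
Step 2: Compute squared deviations from the mean:
  (23 - 18.2222)^2 = 22.8272
  (15 - 18.2222)^2 = 10.3827
  (36 - 18.2222)^2 = 316.0494
  (10 - 18.2222)^2 = 67.6049
  (7 - 18.2222)^2 = 125.9383
  (6 - 18.2222)^2 = 149.3827
  (13 - 18.2222)^2 = 27.2716
  (21 - 18.2222)^2 = 7.716
  (33 - 18.2222)^2 = 218.3827
Step 3: Sum of squared deviations = 945.5556
Step 4: Sample variance = 945.5556 / 8 = 118.1944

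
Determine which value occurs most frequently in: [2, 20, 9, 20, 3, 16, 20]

20

Step 1: Count the frequency of each value:
  2: appears 1 time(s)
  3: appears 1 time(s)
  9: appears 1 time(s)
  16: appears 1 time(s)
  20: appears 3 time(s)
Step 2: The value 20 appears most frequently (3 times).
Step 3: Mode = 20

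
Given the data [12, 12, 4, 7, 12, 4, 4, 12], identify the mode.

12

Step 1: Count the frequency of each value:
  4: appears 3 time(s)
  7: appears 1 time(s)
  12: appears 4 time(s)
Step 2: The value 12 appears most frequently (4 times).
Step 3: Mode = 12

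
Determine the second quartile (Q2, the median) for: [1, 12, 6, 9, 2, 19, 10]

9

Step 1: Sort the data: [1, 2, 6, 9, 10, 12, 19]
Step 2: n = 7
Step 3: Q2 is the median. Since n is odd, it is the middle value at position 4: 9
Step 4: Q2 = 9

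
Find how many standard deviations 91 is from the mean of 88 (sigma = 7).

0.4286

Step 1: Recall the z-score formula: z = (x - mu) / sigma
Step 2: Substitute values: z = (91 - 88) / 7
Step 3: z = 3 / 7 = 0.4286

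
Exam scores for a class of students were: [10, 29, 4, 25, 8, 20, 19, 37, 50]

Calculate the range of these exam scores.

46

Step 1: Identify the maximum value: max = 50
Step 2: Identify the minimum value: min = 4
Step 3: Range = max - min = 50 - 4 = 46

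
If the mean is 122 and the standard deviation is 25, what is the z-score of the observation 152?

1.2

Step 1: Recall the z-score formula: z = (x - mu) / sigma
Step 2: Substitute values: z = (152 - 122) / 25
Step 3: z = 30 / 25 = 1.2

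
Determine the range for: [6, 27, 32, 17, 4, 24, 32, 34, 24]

30

Step 1: Identify the maximum value: max = 34
Step 2: Identify the minimum value: min = 4
Step 3: Range = max - min = 34 - 4 = 30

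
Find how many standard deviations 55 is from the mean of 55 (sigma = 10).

0

Step 1: Recall the z-score formula: z = (x - mu) / sigma
Step 2: Substitute values: z = (55 - 55) / 10
Step 3: z = 0 / 10 = 0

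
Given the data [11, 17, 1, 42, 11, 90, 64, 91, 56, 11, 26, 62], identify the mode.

11

Step 1: Count the frequency of each value:
  1: appears 1 time(s)
  11: appears 3 time(s)
  17: appears 1 time(s)
  26: appears 1 time(s)
  42: appears 1 time(s)
  56: appears 1 time(s)
  62: appears 1 time(s)
  64: appears 1 time(s)
  90: appears 1 time(s)
  91: appears 1 time(s)
Step 2: The value 11 appears most frequently (3 times).
Step 3: Mode = 11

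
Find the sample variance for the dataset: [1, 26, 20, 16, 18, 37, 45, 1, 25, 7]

209.3778

Step 1: Compute the mean: (1 + 26 + 20 + 16 + 18 + 37 + 45 + 1 + 25 + 7) / 10 = 19.6
Step 2: Compute squared deviations from the mean:
  (1 - 19.6)^2 = 345.96
  (26 - 19.6)^2 = 40.96
  (20 - 19.6)^2 = 0.16
  (16 - 19.6)^2 = 12.96
  (18 - 19.6)^2 = 2.56
  (37 - 19.6)^2 = 302.76
  (45 - 19.6)^2 = 645.16
  (1 - 19.6)^2 = 345.96
  (25 - 19.6)^2 = 29.16
  (7 - 19.6)^2 = 158.76
Step 3: Sum of squared deviations = 1884.4
Step 4: Sample variance = 1884.4 / 9 = 209.3778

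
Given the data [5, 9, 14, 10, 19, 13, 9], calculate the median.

10

Step 1: Sort the data in ascending order: [5, 9, 9, 10, 13, 14, 19]
Step 2: The number of values is n = 7.
Step 3: Since n is odd, the median is the middle value at position 4: 10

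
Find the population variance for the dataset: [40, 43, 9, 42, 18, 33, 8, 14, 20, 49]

215.04

Step 1: Compute the mean: (40 + 43 + 9 + 42 + 18 + 33 + 8 + 14 + 20 + 49) / 10 = 27.6
Step 2: Compute squared deviations from the mean:
  (40 - 27.6)^2 = 153.76
  (43 - 27.6)^2 = 237.16
  (9 - 27.6)^2 = 345.96
  (42 - 27.6)^2 = 207.36
  (18 - 27.6)^2 = 92.16
  (33 - 27.6)^2 = 29.16
  (8 - 27.6)^2 = 384.16
  (14 - 27.6)^2 = 184.96
  (20 - 27.6)^2 = 57.76
  (49 - 27.6)^2 = 457.96
Step 3: Sum of squared deviations = 2150.4
Step 4: Population variance = 2150.4 / 10 = 215.04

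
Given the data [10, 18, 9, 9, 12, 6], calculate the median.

9.5

Step 1: Sort the data in ascending order: [6, 9, 9, 10, 12, 18]
Step 2: The number of values is n = 6.
Step 3: Since n is even, the median is the average of positions 3 and 4:
  Median = (9 + 10) / 2 = 9.5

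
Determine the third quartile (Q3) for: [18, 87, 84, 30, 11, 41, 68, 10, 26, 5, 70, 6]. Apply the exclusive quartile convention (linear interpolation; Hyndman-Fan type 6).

69.5

Step 1: Sort the data: [5, 6, 10, 11, 18, 26, 30, 41, 68, 70, 84, 87]
Step 2: n = 12
Step 3: Using the exclusive quartile method:
  Q1 = 10.25
  Q2 (median) = 28
  Q3 = 69.5
  IQR = Q3 - Q1 = 69.5 - 10.25 = 59.25
Step 4: Q3 = 69.5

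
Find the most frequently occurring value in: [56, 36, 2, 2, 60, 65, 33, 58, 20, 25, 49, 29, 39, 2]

2

Step 1: Count the frequency of each value:
  2: appears 3 time(s)
  20: appears 1 time(s)
  25: appears 1 time(s)
  29: appears 1 time(s)
  33: appears 1 time(s)
  36: appears 1 time(s)
  39: appears 1 time(s)
  49: appears 1 time(s)
  56: appears 1 time(s)
  58: appears 1 time(s)
  60: appears 1 time(s)
  65: appears 1 time(s)
Step 2: The value 2 appears most frequently (3 times).
Step 3: Mode = 2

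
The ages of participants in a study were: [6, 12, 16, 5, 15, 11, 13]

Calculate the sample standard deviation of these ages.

4.2201

Step 1: Compute the mean: 11.1429
Step 2: Sum of squared deviations from the mean: 106.8571
Step 3: Sample variance = 106.8571 / 6 = 17.8095
Step 4: Standard deviation = sqrt(17.8095) = 4.2201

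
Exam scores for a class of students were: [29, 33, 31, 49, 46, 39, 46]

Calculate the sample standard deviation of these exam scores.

8.1445

Step 1: Compute the mean: 39
Step 2: Sum of squared deviations from the mean: 398
Step 3: Sample variance = 398 / 6 = 66.3333
Step 4: Standard deviation = sqrt(66.3333) = 8.1445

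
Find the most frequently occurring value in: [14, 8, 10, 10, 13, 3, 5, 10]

10

Step 1: Count the frequency of each value:
  3: appears 1 time(s)
  5: appears 1 time(s)
  8: appears 1 time(s)
  10: appears 3 time(s)
  13: appears 1 time(s)
  14: appears 1 time(s)
Step 2: The value 10 appears most frequently (3 times).
Step 3: Mode = 10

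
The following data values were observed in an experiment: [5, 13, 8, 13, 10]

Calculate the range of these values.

8

Step 1: Identify the maximum value: max = 13
Step 2: Identify the minimum value: min = 5
Step 3: Range = max - min = 13 - 5 = 8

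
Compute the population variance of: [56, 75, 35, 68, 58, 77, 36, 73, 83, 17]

429.76

Step 1: Compute the mean: (56 + 75 + 35 + 68 + 58 + 77 + 36 + 73 + 83 + 17) / 10 = 57.8
Step 2: Compute squared deviations from the mean:
  (56 - 57.8)^2 = 3.24
  (75 - 57.8)^2 = 295.84
  (35 - 57.8)^2 = 519.84
  (68 - 57.8)^2 = 104.04
  (58 - 57.8)^2 = 0.04
  (77 - 57.8)^2 = 368.64
  (36 - 57.8)^2 = 475.24
  (73 - 57.8)^2 = 231.04
  (83 - 57.8)^2 = 635.04
  (17 - 57.8)^2 = 1664.64
Step 3: Sum of squared deviations = 4297.6
Step 4: Population variance = 4297.6 / 10 = 429.76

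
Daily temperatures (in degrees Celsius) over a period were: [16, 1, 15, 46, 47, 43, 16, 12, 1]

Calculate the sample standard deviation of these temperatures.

18.5233

Step 1: Compute the mean: 21.8889
Step 2: Sum of squared deviations from the mean: 2744.8889
Step 3: Sample variance = 2744.8889 / 8 = 343.1111
Step 4: Standard deviation = sqrt(343.1111) = 18.5233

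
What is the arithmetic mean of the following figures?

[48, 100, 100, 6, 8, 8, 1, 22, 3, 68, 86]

40.9091

Step 1: Sum all values: 48 + 100 + 100 + 6 + 8 + 8 + 1 + 22 + 3 + 68 + 86 = 450
Step 2: Count the number of values: n = 11
Step 3: Mean = sum / n = 450 / 11 = 40.9091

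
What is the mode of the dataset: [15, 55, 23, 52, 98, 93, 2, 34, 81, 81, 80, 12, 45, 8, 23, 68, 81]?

81

Step 1: Count the frequency of each value:
  2: appears 1 time(s)
  8: appears 1 time(s)
  12: appears 1 time(s)
  15: appears 1 time(s)
  23: appears 2 time(s)
  34: appears 1 time(s)
  45: appears 1 time(s)
  52: appears 1 time(s)
  55: appears 1 time(s)
  68: appears 1 time(s)
  80: appears 1 time(s)
  81: appears 3 time(s)
  93: appears 1 time(s)
  98: appears 1 time(s)
Step 2: The value 81 appears most frequently (3 times).
Step 3: Mode = 81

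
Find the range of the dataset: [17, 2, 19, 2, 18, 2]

17

Step 1: Identify the maximum value: max = 19
Step 2: Identify the minimum value: min = 2
Step 3: Range = max - min = 19 - 2 = 17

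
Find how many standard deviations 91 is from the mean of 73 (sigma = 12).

1.5

Step 1: Recall the z-score formula: z = (x - mu) / sigma
Step 2: Substitute values: z = (91 - 73) / 12
Step 3: z = 18 / 12 = 1.5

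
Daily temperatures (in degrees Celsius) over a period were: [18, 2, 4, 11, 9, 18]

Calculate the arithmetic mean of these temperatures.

10.3333

Step 1: Sum all values: 18 + 2 + 4 + 11 + 9 + 18 = 62
Step 2: Count the number of values: n = 6
Step 3: Mean = sum / n = 62 / 6 = 10.3333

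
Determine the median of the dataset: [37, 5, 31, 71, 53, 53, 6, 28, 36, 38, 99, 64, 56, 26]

37.5

Step 1: Sort the data in ascending order: [5, 6, 26, 28, 31, 36, 37, 38, 53, 53, 56, 64, 71, 99]
Step 2: The number of values is n = 14.
Step 3: Since n is even, the median is the average of positions 7 and 8:
  Median = (37 + 38) / 2 = 37.5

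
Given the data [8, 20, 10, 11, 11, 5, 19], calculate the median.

11

Step 1: Sort the data in ascending order: [5, 8, 10, 11, 11, 19, 20]
Step 2: The number of values is n = 7.
Step 3: Since n is odd, the median is the middle value at position 4: 11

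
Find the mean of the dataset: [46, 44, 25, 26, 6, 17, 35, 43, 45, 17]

30.4

Step 1: Sum all values: 46 + 44 + 25 + 26 + 6 + 17 + 35 + 43 + 45 + 17 = 304
Step 2: Count the number of values: n = 10
Step 3: Mean = sum / n = 304 / 10 = 30.4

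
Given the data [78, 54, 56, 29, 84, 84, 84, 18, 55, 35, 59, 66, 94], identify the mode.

84

Step 1: Count the frequency of each value:
  18: appears 1 time(s)
  29: appears 1 time(s)
  35: appears 1 time(s)
  54: appears 1 time(s)
  55: appears 1 time(s)
  56: appears 1 time(s)
  59: appears 1 time(s)
  66: appears 1 time(s)
  78: appears 1 time(s)
  84: appears 3 time(s)
  94: appears 1 time(s)
Step 2: The value 84 appears most frequently (3 times).
Step 3: Mode = 84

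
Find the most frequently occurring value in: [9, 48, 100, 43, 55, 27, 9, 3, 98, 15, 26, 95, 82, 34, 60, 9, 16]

9

Step 1: Count the frequency of each value:
  3: appears 1 time(s)
  9: appears 3 time(s)
  15: appears 1 time(s)
  16: appears 1 time(s)
  26: appears 1 time(s)
  27: appears 1 time(s)
  34: appears 1 time(s)
  43: appears 1 time(s)
  48: appears 1 time(s)
  55: appears 1 time(s)
  60: appears 1 time(s)
  82: appears 1 time(s)
  95: appears 1 time(s)
  98: appears 1 time(s)
  100: appears 1 time(s)
Step 2: The value 9 appears most frequently (3 times).
Step 3: Mode = 9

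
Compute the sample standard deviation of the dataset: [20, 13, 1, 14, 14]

6.9498

Step 1: Compute the mean: 12.4
Step 2: Sum of squared deviations from the mean: 193.2
Step 3: Sample variance = 193.2 / 4 = 48.3
Step 4: Standard deviation = sqrt(48.3) = 6.9498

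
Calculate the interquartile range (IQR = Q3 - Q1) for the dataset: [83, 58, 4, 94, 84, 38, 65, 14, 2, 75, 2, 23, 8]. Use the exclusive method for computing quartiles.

73

Step 1: Sort the data: [2, 2, 4, 8, 14, 23, 38, 58, 65, 75, 83, 84, 94]
Step 2: n = 13
Step 3: Using the exclusive quartile method:
  Q1 = 6
  Q2 (median) = 38
  Q3 = 79
  IQR = Q3 - Q1 = 79 - 6 = 73
Step 4: IQR = 73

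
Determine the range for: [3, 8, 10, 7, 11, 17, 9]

14

Step 1: Identify the maximum value: max = 17
Step 2: Identify the minimum value: min = 3
Step 3: Range = max - min = 17 - 3 = 14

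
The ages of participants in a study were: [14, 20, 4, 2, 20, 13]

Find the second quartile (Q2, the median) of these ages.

13.5

Step 1: Sort the data: [2, 4, 13, 14, 20, 20]
Step 2: n = 6
Step 3: Q2 is the median. Since n is even, it is the average of the values at positions 3 and 4:
  Q2 = (13 + 14) / 2 = 13.5
Step 4: Q2 = 13.5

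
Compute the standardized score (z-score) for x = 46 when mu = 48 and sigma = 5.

-0.4

Step 1: Recall the z-score formula: z = (x - mu) / sigma
Step 2: Substitute values: z = (46 - 48) / 5
Step 3: z = -2 / 5 = -0.4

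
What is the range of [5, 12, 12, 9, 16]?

11

Step 1: Identify the maximum value: max = 16
Step 2: Identify the minimum value: min = 5
Step 3: Range = max - min = 16 - 5 = 11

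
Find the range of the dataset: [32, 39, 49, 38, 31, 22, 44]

27

Step 1: Identify the maximum value: max = 49
Step 2: Identify the minimum value: min = 22
Step 3: Range = max - min = 49 - 22 = 27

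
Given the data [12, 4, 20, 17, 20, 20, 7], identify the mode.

20

Step 1: Count the frequency of each value:
  4: appears 1 time(s)
  7: appears 1 time(s)
  12: appears 1 time(s)
  17: appears 1 time(s)
  20: appears 3 time(s)
Step 2: The value 20 appears most frequently (3 times).
Step 3: Mode = 20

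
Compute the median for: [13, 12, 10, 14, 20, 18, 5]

13

Step 1: Sort the data in ascending order: [5, 10, 12, 13, 14, 18, 20]
Step 2: The number of values is n = 7.
Step 3: Since n is odd, the median is the middle value at position 4: 13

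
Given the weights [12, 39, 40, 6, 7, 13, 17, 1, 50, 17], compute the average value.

20.2

Step 1: Sum all values: 12 + 39 + 40 + 6 + 7 + 13 + 17 + 1 + 50 + 17 = 202
Step 2: Count the number of values: n = 10
Step 3: Mean = sum / n = 202 / 10 = 20.2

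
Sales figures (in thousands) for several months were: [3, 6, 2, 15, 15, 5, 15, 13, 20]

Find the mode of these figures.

15

Step 1: Count the frequency of each value:
  2: appears 1 time(s)
  3: appears 1 time(s)
  5: appears 1 time(s)
  6: appears 1 time(s)
  13: appears 1 time(s)
  15: appears 3 time(s)
  20: appears 1 time(s)
Step 2: The value 15 appears most frequently (3 times).
Step 3: Mode = 15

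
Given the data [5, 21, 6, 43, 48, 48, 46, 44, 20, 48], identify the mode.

48

Step 1: Count the frequency of each value:
  5: appears 1 time(s)
  6: appears 1 time(s)
  20: appears 1 time(s)
  21: appears 1 time(s)
  43: appears 1 time(s)
  44: appears 1 time(s)
  46: appears 1 time(s)
  48: appears 3 time(s)
Step 2: The value 48 appears most frequently (3 times).
Step 3: Mode = 48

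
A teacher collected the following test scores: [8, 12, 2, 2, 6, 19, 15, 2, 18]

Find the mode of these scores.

2

Step 1: Count the frequency of each value:
  2: appears 3 time(s)
  6: appears 1 time(s)
  8: appears 1 time(s)
  12: appears 1 time(s)
  15: appears 1 time(s)
  18: appears 1 time(s)
  19: appears 1 time(s)
Step 2: The value 2 appears most frequently (3 times).
Step 3: Mode = 2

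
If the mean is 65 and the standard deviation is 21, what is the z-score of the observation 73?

0.381

Step 1: Recall the z-score formula: z = (x - mu) / sigma
Step 2: Substitute values: z = (73 - 65) / 21
Step 3: z = 8 / 21 = 0.381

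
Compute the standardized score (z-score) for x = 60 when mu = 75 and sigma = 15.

-1

Step 1: Recall the z-score formula: z = (x - mu) / sigma
Step 2: Substitute values: z = (60 - 75) / 15
Step 3: z = -15 / 15 = -1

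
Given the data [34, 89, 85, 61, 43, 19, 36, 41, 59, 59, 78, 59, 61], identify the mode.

59

Step 1: Count the frequency of each value:
  19: appears 1 time(s)
  34: appears 1 time(s)
  36: appears 1 time(s)
  41: appears 1 time(s)
  43: appears 1 time(s)
  59: appears 3 time(s)
  61: appears 2 time(s)
  78: appears 1 time(s)
  85: appears 1 time(s)
  89: appears 1 time(s)
Step 2: The value 59 appears most frequently (3 times).
Step 3: Mode = 59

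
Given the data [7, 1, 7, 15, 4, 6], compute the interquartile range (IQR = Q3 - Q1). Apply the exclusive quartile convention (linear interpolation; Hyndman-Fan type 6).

5.75

Step 1: Sort the data: [1, 4, 6, 7, 7, 15]
Step 2: n = 6
Step 3: Using the exclusive quartile method:
  Q1 = 3.25
  Q2 (median) = 6.5
  Q3 = 9
  IQR = Q3 - Q1 = 9 - 3.25 = 5.75
Step 4: IQR = 5.75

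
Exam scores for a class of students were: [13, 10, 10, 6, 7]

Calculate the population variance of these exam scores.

6.16

Step 1: Compute the mean: (13 + 10 + 10 + 6 + 7) / 5 = 9.2
Step 2: Compute squared deviations from the mean:
  (13 - 9.2)^2 = 14.44
  (10 - 9.2)^2 = 0.64
  (10 - 9.2)^2 = 0.64
  (6 - 9.2)^2 = 10.24
  (7 - 9.2)^2 = 4.84
Step 3: Sum of squared deviations = 30.8
Step 4: Population variance = 30.8 / 5 = 6.16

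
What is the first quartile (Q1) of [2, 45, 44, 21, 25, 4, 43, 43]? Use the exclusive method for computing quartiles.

8.25

Step 1: Sort the data: [2, 4, 21, 25, 43, 43, 44, 45]
Step 2: n = 8
Step 3: Using the exclusive quartile method:
  Q1 = 8.25
  Q2 (median) = 34
  Q3 = 43.75
  IQR = Q3 - Q1 = 43.75 - 8.25 = 35.5
Step 4: Q1 = 8.25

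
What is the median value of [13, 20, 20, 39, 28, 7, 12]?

20

Step 1: Sort the data in ascending order: [7, 12, 13, 20, 20, 28, 39]
Step 2: The number of values is n = 7.
Step 3: Since n is odd, the median is the middle value at position 4: 20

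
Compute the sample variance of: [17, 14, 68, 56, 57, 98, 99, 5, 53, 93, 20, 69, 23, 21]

1093.0385

Step 1: Compute the mean: (17 + 14 + 68 + 56 + 57 + 98 + 99 + 5 + 53 + 93 + 20 + 69 + 23 + 21) / 14 = 49.5
Step 2: Compute squared deviations from the mean:
  (17 - 49.5)^2 = 1056.25
  (14 - 49.5)^2 = 1260.25
  (68 - 49.5)^2 = 342.25
  (56 - 49.5)^2 = 42.25
  (57 - 49.5)^2 = 56.25
  (98 - 49.5)^2 = 2352.25
  (99 - 49.5)^2 = 2450.25
  (5 - 49.5)^2 = 1980.25
  (53 - 49.5)^2 = 12.25
  (93 - 49.5)^2 = 1892.25
  (20 - 49.5)^2 = 870.25
  (69 - 49.5)^2 = 380.25
  (23 - 49.5)^2 = 702.25
  (21 - 49.5)^2 = 812.25
Step 3: Sum of squared deviations = 14209.5
Step 4: Sample variance = 14209.5 / 13 = 1093.0385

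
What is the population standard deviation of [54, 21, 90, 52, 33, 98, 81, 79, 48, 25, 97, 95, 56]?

26.7327

Step 1: Compute the mean: 63.7692
Step 2: Sum of squared deviations from the mean: 9290.3077
Step 3: Population variance = 9290.3077 / 13 = 714.6391
Step 4: Standard deviation = sqrt(714.6391) = 26.7327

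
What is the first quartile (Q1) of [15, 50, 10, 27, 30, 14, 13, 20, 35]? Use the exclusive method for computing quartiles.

13.5

Step 1: Sort the data: [10, 13, 14, 15, 20, 27, 30, 35, 50]
Step 2: n = 9
Step 3: Using the exclusive quartile method:
  Q1 = 13.5
  Q2 (median) = 20
  Q3 = 32.5
  IQR = Q3 - Q1 = 32.5 - 13.5 = 19
Step 4: Q1 = 13.5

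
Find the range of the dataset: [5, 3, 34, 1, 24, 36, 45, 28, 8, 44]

44

Step 1: Identify the maximum value: max = 45
Step 2: Identify the minimum value: min = 1
Step 3: Range = max - min = 45 - 1 = 44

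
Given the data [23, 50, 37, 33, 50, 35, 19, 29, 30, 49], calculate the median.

34

Step 1: Sort the data in ascending order: [19, 23, 29, 30, 33, 35, 37, 49, 50, 50]
Step 2: The number of values is n = 10.
Step 3: Since n is even, the median is the average of positions 5 and 6:
  Median = (33 + 35) / 2 = 34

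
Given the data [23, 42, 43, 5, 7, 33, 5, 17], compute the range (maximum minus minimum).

38

Step 1: Identify the maximum value: max = 43
Step 2: Identify the minimum value: min = 5
Step 3: Range = max - min = 43 - 5 = 38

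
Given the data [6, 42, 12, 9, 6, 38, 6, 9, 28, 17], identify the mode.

6

Step 1: Count the frequency of each value:
  6: appears 3 time(s)
  9: appears 2 time(s)
  12: appears 1 time(s)
  17: appears 1 time(s)
  28: appears 1 time(s)
  38: appears 1 time(s)
  42: appears 1 time(s)
Step 2: The value 6 appears most frequently (3 times).
Step 3: Mode = 6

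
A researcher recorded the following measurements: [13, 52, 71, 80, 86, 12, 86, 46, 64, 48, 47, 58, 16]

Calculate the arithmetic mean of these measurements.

52.2308

Step 1: Sum all values: 13 + 52 + 71 + 80 + 86 + 12 + 86 + 46 + 64 + 48 + 47 + 58 + 16 = 679
Step 2: Count the number of values: n = 13
Step 3: Mean = sum / n = 679 / 13 = 52.2308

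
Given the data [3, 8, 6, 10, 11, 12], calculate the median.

9

Step 1: Sort the data in ascending order: [3, 6, 8, 10, 11, 12]
Step 2: The number of values is n = 6.
Step 3: Since n is even, the median is the average of positions 3 and 4:
  Median = (8 + 10) / 2 = 9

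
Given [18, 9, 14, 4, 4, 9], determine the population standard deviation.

5.0553

Step 1: Compute the mean: 9.6667
Step 2: Sum of squared deviations from the mean: 153.3333
Step 3: Population variance = 153.3333 / 6 = 25.5556
Step 4: Standard deviation = sqrt(25.5556) = 5.0553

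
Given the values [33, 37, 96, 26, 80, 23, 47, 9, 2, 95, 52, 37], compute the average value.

44.75

Step 1: Sum all values: 33 + 37 + 96 + 26 + 80 + 23 + 47 + 9 + 2 + 95 + 52 + 37 = 537
Step 2: Count the number of values: n = 12
Step 3: Mean = sum / n = 537 / 12 = 44.75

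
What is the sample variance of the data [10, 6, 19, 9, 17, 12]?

24.5667

Step 1: Compute the mean: (10 + 6 + 19 + 9 + 17 + 12) / 6 = 12.1667
Step 2: Compute squared deviations from the mean:
  (10 - 12.1667)^2 = 4.6944
  (6 - 12.1667)^2 = 38.0278
  (19 - 12.1667)^2 = 46.6944
  (9 - 12.1667)^2 = 10.0278
  (17 - 12.1667)^2 = 23.3611
  (12 - 12.1667)^2 = 0.0278
Step 3: Sum of squared deviations = 122.8333
Step 4: Sample variance = 122.8333 / 5 = 24.5667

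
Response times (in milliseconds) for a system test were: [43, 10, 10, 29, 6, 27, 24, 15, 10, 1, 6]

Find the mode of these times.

10

Step 1: Count the frequency of each value:
  1: appears 1 time(s)
  6: appears 2 time(s)
  10: appears 3 time(s)
  15: appears 1 time(s)
  24: appears 1 time(s)
  27: appears 1 time(s)
  29: appears 1 time(s)
  43: appears 1 time(s)
Step 2: The value 10 appears most frequently (3 times).
Step 3: Mode = 10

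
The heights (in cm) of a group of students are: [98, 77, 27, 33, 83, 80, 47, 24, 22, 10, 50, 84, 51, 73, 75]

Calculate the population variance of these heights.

716.64

Step 1: Compute the mean: (98 + 77 + 27 + 33 + 83 + 80 + 47 + 24 + 22 + 10 + 50 + 84 + 51 + 73 + 75) / 15 = 55.6
Step 2: Compute squared deviations from the mean:
  (98 - 55.6)^2 = 1797.76
  (77 - 55.6)^2 = 457.96
  (27 - 55.6)^2 = 817.96
  (33 - 55.6)^2 = 510.76
  (83 - 55.6)^2 = 750.76
  (80 - 55.6)^2 = 595.36
  (47 - 55.6)^2 = 73.96
  (24 - 55.6)^2 = 998.56
  (22 - 55.6)^2 = 1128.96
  (10 - 55.6)^2 = 2079.36
  (50 - 55.6)^2 = 31.36
  (84 - 55.6)^2 = 806.56
  (51 - 55.6)^2 = 21.16
  (73 - 55.6)^2 = 302.76
  (75 - 55.6)^2 = 376.36
Step 3: Sum of squared deviations = 10749.6
Step 4: Population variance = 10749.6 / 15 = 716.64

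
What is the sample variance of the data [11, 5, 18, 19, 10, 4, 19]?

41.9048

Step 1: Compute the mean: (11 + 5 + 18 + 19 + 10 + 4 + 19) / 7 = 12.2857
Step 2: Compute squared deviations from the mean:
  (11 - 12.2857)^2 = 1.6531
  (5 - 12.2857)^2 = 53.0816
  (18 - 12.2857)^2 = 32.6531
  (19 - 12.2857)^2 = 45.0816
  (10 - 12.2857)^2 = 5.2245
  (4 - 12.2857)^2 = 68.6531
  (19 - 12.2857)^2 = 45.0816
Step 3: Sum of squared deviations = 251.4286
Step 4: Sample variance = 251.4286 / 6 = 41.9048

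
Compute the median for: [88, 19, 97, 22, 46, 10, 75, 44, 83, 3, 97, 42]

45

Step 1: Sort the data in ascending order: [3, 10, 19, 22, 42, 44, 46, 75, 83, 88, 97, 97]
Step 2: The number of values is n = 12.
Step 3: Since n is even, the median is the average of positions 6 and 7:
  Median = (44 + 46) / 2 = 45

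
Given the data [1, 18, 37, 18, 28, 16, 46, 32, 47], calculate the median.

28

Step 1: Sort the data in ascending order: [1, 16, 18, 18, 28, 32, 37, 46, 47]
Step 2: The number of values is n = 9.
Step 3: Since n is odd, the median is the middle value at position 5: 28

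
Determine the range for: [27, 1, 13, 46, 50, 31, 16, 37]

49

Step 1: Identify the maximum value: max = 50
Step 2: Identify the minimum value: min = 1
Step 3: Range = max - min = 50 - 1 = 49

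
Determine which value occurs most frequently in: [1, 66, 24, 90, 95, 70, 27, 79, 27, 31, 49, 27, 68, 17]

27

Step 1: Count the frequency of each value:
  1: appears 1 time(s)
  17: appears 1 time(s)
  24: appears 1 time(s)
  27: appears 3 time(s)
  31: appears 1 time(s)
  49: appears 1 time(s)
  66: appears 1 time(s)
  68: appears 1 time(s)
  70: appears 1 time(s)
  79: appears 1 time(s)
  90: appears 1 time(s)
  95: appears 1 time(s)
Step 2: The value 27 appears most frequently (3 times).
Step 3: Mode = 27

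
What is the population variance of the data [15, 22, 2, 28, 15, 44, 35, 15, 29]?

142.1728

Step 1: Compute the mean: (15 + 22 + 2 + 28 + 15 + 44 + 35 + 15 + 29) / 9 = 22.7778
Step 2: Compute squared deviations from the mean:
  (15 - 22.7778)^2 = 60.4938
  (22 - 22.7778)^2 = 0.6049
  (2 - 22.7778)^2 = 431.716
  (28 - 22.7778)^2 = 27.2716
  (15 - 22.7778)^2 = 60.4938
  (44 - 22.7778)^2 = 450.3827
  (35 - 22.7778)^2 = 149.3827
  (15 - 22.7778)^2 = 60.4938
  (29 - 22.7778)^2 = 38.716
Step 3: Sum of squared deviations = 1279.5556
Step 4: Population variance = 1279.5556 / 9 = 142.1728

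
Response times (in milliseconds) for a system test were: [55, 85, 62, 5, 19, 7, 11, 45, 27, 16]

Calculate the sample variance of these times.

737.5111

Step 1: Compute the mean: (55 + 85 + 62 + 5 + 19 + 7 + 11 + 45 + 27 + 16) / 10 = 33.2
Step 2: Compute squared deviations from the mean:
  (55 - 33.2)^2 = 475.24
  (85 - 33.2)^2 = 2683.24
  (62 - 33.2)^2 = 829.44
  (5 - 33.2)^2 = 795.24
  (19 - 33.2)^2 = 201.64
  (7 - 33.2)^2 = 686.44
  (11 - 33.2)^2 = 492.84
  (45 - 33.2)^2 = 139.24
  (27 - 33.2)^2 = 38.44
  (16 - 33.2)^2 = 295.84
Step 3: Sum of squared deviations = 6637.6
Step 4: Sample variance = 6637.6 / 9 = 737.5111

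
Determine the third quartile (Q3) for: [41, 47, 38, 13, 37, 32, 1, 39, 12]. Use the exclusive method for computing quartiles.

40

Step 1: Sort the data: [1, 12, 13, 32, 37, 38, 39, 41, 47]
Step 2: n = 9
Step 3: Using the exclusive quartile method:
  Q1 = 12.5
  Q2 (median) = 37
  Q3 = 40
  IQR = Q3 - Q1 = 40 - 12.5 = 27.5
Step 4: Q3 = 40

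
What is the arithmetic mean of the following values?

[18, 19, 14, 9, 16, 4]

13.3333

Step 1: Sum all values: 18 + 19 + 14 + 9 + 16 + 4 = 80
Step 2: Count the number of values: n = 6
Step 3: Mean = sum / n = 80 / 6 = 13.3333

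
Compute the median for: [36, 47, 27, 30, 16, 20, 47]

30

Step 1: Sort the data in ascending order: [16, 20, 27, 30, 36, 47, 47]
Step 2: The number of values is n = 7.
Step 3: Since n is odd, the median is the middle value at position 4: 30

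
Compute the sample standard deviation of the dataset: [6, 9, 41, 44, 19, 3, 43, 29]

17.2772

Step 1: Compute the mean: 24.25
Step 2: Sum of squared deviations from the mean: 2089.5
Step 3: Sample variance = 2089.5 / 7 = 298.5
Step 4: Standard deviation = sqrt(298.5) = 17.2772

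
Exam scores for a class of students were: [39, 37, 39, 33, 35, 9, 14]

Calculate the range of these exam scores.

30

Step 1: Identify the maximum value: max = 39
Step 2: Identify the minimum value: min = 9
Step 3: Range = max - min = 39 - 9 = 30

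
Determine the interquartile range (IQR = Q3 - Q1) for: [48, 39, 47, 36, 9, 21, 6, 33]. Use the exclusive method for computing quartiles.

33

Step 1: Sort the data: [6, 9, 21, 33, 36, 39, 47, 48]
Step 2: n = 8
Step 3: Using the exclusive quartile method:
  Q1 = 12
  Q2 (median) = 34.5
  Q3 = 45
  IQR = Q3 - Q1 = 45 - 12 = 33
Step 4: IQR = 33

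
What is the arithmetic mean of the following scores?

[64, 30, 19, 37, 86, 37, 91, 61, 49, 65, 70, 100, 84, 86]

62.7857

Step 1: Sum all values: 64 + 30 + 19 + 37 + 86 + 37 + 91 + 61 + 49 + 65 + 70 + 100 + 84 + 86 = 879
Step 2: Count the number of values: n = 14
Step 3: Mean = sum / n = 879 / 14 = 62.7857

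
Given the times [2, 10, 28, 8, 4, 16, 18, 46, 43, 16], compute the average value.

19.1

Step 1: Sum all values: 2 + 10 + 28 + 8 + 4 + 16 + 18 + 46 + 43 + 16 = 191
Step 2: Count the number of values: n = 10
Step 3: Mean = sum / n = 191 / 10 = 19.1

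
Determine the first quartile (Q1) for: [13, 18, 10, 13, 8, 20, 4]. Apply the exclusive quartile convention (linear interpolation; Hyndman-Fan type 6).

8

Step 1: Sort the data: [4, 8, 10, 13, 13, 18, 20]
Step 2: n = 7
Step 3: Using the exclusive quartile method:
  Q1 = 8
  Q2 (median) = 13
  Q3 = 18
  IQR = Q3 - Q1 = 18 - 8 = 10
Step 4: Q1 = 8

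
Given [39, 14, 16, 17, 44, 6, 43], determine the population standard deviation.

14.6664

Step 1: Compute the mean: 25.5714
Step 2: Sum of squared deviations from the mean: 1505.7143
Step 3: Population variance = 1505.7143 / 7 = 215.102
Step 4: Standard deviation = sqrt(215.102) = 14.6664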